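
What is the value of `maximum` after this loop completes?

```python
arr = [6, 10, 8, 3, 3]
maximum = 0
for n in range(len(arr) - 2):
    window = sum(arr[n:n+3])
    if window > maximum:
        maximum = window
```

Max sum of 3-element window in [6, 10, 8, 3, 3]
`maximum` takes the values: 0 → 24

Answer: 24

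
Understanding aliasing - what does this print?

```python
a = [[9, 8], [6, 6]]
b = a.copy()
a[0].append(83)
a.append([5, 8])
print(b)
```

Key concept: shallow copy with nested lists.
Step by step:
`a = [[9, 8], [6, 6]]` → a = [[9, 8], [6, 6]]
`b = a.copy()` → b = [[9, 8], [6, 6]]
`a[0].append(83)` → a = [[9, 8, 83], [6, 6]]; b = [[9, 8, 83], [6, 6]]
`a.append([5, 8])` → a = [[9, 8, 83], [6, 6], [5, 8]]
`print(b)` → prints [[9, 8, 83], [6, 6]]

Answer: [[9, 8, 83], [6, 6]]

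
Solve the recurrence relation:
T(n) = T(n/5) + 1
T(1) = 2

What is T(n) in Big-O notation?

Each step divides n by 5 and adds 1. After log_5(n) steps we reach T(1)=2. So T(n) = 1·log_5(n) + 2 = O(log n).

Answer: O(log n)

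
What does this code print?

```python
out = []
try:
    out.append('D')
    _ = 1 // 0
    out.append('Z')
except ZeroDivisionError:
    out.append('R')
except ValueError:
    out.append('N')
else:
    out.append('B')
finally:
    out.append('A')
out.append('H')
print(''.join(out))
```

Execution trace: 'D' (try body) → 'R' (except ZeroDivisionError) → 'A' (finally) → 'H' (after the try/except). Output: DRAH

Answer: DRAH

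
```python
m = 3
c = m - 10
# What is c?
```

Trace:
`m = 3` → m = 3
`c = m - 10` → c = -7
So c = -7

Answer: -7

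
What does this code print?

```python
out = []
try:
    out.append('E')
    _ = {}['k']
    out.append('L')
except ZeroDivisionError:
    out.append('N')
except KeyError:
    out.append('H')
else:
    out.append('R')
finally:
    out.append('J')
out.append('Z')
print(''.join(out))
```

Execution trace: 'E' (try body) → 'H' (except KeyError) → 'J' (finally) → 'Z' (after the try/except). Output: EHJZ

Answer: EHJZ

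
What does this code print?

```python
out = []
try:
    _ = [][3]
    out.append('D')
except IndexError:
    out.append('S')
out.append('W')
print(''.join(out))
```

Execution trace: 'S' (except IndexError) → 'W' (after the try/except). Output: SW

Answer: SW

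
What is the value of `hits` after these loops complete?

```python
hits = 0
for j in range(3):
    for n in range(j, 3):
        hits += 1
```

Upper triangle: 3 + 2 + ... + 1
`hits` takes the values: 0 → 1 → 2 → 3 → 4 → 5 → 6

Answer: 6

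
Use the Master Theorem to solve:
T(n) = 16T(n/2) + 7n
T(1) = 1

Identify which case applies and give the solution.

a=16, b=2, f(n)=7n. log_2(16) = 4. Since c=1 < 4, Case 1 applies: T(n) = Θ(n^log_b(a)) = O(n^4).

Answer: O(n^4) - Case 1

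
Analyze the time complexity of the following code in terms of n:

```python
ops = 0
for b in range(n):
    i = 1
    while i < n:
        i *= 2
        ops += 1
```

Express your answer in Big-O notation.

Each loop level contributes: n × log n. Multiplying the contributions gives O(n log n).

Answer: O(n log n)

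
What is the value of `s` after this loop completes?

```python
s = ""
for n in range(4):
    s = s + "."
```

Repeat '.' 4 times
`s` takes the values: "" → "." → ".." → "..." → "...."

Answer: "...."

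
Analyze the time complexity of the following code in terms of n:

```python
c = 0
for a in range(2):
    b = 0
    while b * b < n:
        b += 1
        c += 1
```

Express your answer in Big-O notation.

Each loop level contributes: 1 × √n. Multiplying the contributions gives O(√n).

Answer: O(√n)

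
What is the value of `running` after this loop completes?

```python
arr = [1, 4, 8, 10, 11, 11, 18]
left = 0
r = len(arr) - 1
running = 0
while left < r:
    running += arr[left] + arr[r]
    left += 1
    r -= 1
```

Sum of pairs from ends
`running` takes the values: 0 → 19 → 34 → 53

Answer: 53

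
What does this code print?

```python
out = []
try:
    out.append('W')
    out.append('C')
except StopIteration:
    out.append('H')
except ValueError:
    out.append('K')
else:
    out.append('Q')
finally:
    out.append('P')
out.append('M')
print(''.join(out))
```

Execution trace: 'W' (try body) → 'C' (try body, no exception) → 'Q' (else) → 'P' (finally) → 'M' (after the try/except). Output: WCQPM

Answer: WCQPM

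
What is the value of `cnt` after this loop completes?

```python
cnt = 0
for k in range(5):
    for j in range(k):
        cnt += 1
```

Triangle number: 0+1+2+...+4
`cnt` takes the values: 0 → 1 → 2 → 3 → 4 → 5 → 6 → 7 → 8 → 9 → 10

Answer: 10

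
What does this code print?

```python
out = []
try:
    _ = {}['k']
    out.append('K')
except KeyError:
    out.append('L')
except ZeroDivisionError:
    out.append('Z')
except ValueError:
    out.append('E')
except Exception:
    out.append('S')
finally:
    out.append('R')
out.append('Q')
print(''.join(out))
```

Execution trace: 'L' (except KeyError) → 'R' (finally) → 'Q' (after the try/except). Output: LRQ

Answer: LRQ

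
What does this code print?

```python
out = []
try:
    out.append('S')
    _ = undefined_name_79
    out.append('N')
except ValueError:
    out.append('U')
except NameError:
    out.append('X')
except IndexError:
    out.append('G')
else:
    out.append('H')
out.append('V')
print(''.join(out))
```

Execution trace: 'S' (try body) → 'X' (except NameError) → 'V' (after the try/except). Output: SXV

Answer: SXV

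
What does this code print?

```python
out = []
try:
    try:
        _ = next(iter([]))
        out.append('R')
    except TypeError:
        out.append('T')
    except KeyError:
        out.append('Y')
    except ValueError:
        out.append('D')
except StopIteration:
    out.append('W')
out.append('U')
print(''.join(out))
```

Execution trace: 'W' (outer except StopIteration) → 'U' (after the try/except). Output: WU

Answer: WU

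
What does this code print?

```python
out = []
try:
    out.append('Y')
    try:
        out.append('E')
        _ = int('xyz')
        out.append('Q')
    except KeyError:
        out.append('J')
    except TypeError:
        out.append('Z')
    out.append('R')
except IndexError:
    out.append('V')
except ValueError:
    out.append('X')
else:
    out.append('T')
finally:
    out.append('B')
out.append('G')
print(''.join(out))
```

Execution trace: 'Y' (try body) → 'E' (inner try body) → 'X' (except ValueError) → 'B' (finally) → 'G' (after the try/except). Output: YEXBG

Answer: YEXBG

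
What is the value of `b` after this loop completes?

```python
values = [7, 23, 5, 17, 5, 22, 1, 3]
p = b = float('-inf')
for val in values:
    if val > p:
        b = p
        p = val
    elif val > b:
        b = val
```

Second largest (with repeats) in [7, 23, 5, 17, 5, 22, 1, 3]
`b` takes the values: -inf → 7 → 17 → 22

Answer: 22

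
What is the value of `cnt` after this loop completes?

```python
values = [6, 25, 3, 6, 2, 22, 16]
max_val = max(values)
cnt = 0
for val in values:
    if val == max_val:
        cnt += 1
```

Count of max value 25 in [6, 25, 3, 6, 2, 22, 16]
`cnt` takes the values: 0 → 1

Answer: 1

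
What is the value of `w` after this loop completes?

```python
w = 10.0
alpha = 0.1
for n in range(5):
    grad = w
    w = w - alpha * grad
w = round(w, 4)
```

Gradient descent: w = 10.0 * (1 - 0.1)^5
`w` takes the values: 10.0 → 9.0 → 8.1 → 7.29 → 6.561 → 5.9049

Answer: 5.9049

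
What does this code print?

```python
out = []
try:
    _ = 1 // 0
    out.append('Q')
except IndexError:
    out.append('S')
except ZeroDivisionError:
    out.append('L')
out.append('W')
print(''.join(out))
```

Execution trace: 'L' (except ZeroDivisionError) → 'W' (after the try/except). Output: LW

Answer: LW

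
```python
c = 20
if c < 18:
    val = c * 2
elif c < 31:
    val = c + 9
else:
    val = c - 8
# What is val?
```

Trace:
`c = 20` → c = 20
`if c < 18: ...` → c < 18 is False, c < 31 is True → val = 29
So val = 29

Answer: 29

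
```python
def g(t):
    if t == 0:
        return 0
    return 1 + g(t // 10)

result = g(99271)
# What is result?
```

Count of digits of 99271: 5

Answer: 5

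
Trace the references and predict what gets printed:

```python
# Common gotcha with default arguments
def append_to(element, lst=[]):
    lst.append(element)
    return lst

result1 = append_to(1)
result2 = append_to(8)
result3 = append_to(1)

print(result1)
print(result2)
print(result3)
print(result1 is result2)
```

Key concept: mutable default argument gotcha.
Step by step:
`result1 = append_to(1)` → result1 = [1]
`result2 = append_to(8)` → result1 = [1, 8] (same object as result2); result2 = [1, 8] (same object as result1)
`result3 = append_to(1)` → result1 = [1, 8, 1] (same object as result2, result3); result2 = [1, 8, 1] (same object as result1, result3); result3 = [1, 8, 1] (same object as result1, result2)
`print(result1)` → prints [1, 8, 1]
`print(result2)` → prints [1, 8, 1]
`print(result3)` → prints [1, 8, 1]
`print(result1 is result2)` → prints True

Answer:
[1, 8, 1]
[1, 8, 1]
[1, 8, 1]
True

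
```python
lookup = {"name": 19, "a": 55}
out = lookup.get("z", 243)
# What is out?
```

Trace:
`lookup = {"name": 19, "a": 55}` → lookup = {'name': 19, 'a': 55}
`out = lookup.get("z", 243)` → out = 243
So out = 243

Answer: 243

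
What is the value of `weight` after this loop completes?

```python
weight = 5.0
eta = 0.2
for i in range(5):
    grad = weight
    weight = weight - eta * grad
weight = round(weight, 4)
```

Gradient descent: w = 5.0 * (1 - 0.2)^5
`weight` takes the values: 5.0 → 4.0 → 3.2 → 2.56 → 2.048 → 1.6384

Answer: 1.6384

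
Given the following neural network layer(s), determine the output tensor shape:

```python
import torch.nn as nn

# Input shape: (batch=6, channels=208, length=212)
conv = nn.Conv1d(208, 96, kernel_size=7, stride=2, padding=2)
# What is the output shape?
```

Input: (6, 208, 212) -> Output: (6, 96, 105)

Answer: (6, 96, 105)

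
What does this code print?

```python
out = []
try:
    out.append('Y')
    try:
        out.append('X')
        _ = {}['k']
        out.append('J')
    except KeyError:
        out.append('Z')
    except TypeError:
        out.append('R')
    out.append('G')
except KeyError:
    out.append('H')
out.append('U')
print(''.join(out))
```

Execution trace: 'Y' (try body) → 'X' (inner try body) → 'Z' (inner except KeyError) → 'G' (try body, no exception) → 'U' (after the try/except). Output: YXZGU

Answer: YXZGU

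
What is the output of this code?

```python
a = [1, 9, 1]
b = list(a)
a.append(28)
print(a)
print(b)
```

Key concept: list() constructor creates copy.
Step by step:
`a = [1, 9, 1]` → a = [1, 9, 1]
`b = list(a)` → b = [1, 9, 1]
`a.append(28)` → a = [1, 9, 1, 28]
`print(a)` → prints [1, 9, 1, 28]
`print(b)` → prints [1, 9, 1]

Answer:
[1, 9, 1, 28]
[1, 9, 1]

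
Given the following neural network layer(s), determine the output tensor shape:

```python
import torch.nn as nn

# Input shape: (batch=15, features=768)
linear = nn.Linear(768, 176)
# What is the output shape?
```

Input: (15, 768) -> Output: (15, 176)

Answer: (15, 176)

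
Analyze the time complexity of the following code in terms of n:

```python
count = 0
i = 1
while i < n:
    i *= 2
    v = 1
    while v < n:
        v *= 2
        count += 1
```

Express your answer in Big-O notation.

Each loop level contributes: log n × log n. Multiplying the contributions gives O(log² n).

Answer: O(log² n)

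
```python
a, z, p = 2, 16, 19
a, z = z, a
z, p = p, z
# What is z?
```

Trace:
`a, z, p = 2, 16, 19` → a = 2; z = 16; p = 19
`a, z = z, a` → a = 16; z = 2
`z, p = p, z` → z = 19; p = 2
So z = 19

Answer: 19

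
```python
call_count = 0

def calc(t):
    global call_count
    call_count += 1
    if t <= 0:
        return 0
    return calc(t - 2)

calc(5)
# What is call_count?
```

Linear recursion stepping by 2: 4 calls from t=5 down to ≤0.

Answer: 4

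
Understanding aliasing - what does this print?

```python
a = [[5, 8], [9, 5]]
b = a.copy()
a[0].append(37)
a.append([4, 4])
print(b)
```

Key concept: shallow copy with nested lists.
Step by step:
`a = [[5, 8], [9, 5]]` → a = [[5, 8], [9, 5]]
`b = a.copy()` → b = [[5, 8], [9, 5]]
`a[0].append(37)` → a = [[5, 8, 37], [9, 5]]; b = [[5, 8, 37], [9, 5]]
`a.append([4, 4])` → a = [[5, 8, 37], [9, 5], [4, 4]]
`print(b)` → prints [[5, 8, 37], [9, 5]]

Answer: [[5, 8, 37], [9, 5]]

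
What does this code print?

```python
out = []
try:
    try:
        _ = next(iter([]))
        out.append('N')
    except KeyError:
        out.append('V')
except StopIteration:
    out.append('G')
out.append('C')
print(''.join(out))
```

Execution trace: 'G' (outer except StopIteration) → 'C' (after the try/except). Output: GC

Answer: GC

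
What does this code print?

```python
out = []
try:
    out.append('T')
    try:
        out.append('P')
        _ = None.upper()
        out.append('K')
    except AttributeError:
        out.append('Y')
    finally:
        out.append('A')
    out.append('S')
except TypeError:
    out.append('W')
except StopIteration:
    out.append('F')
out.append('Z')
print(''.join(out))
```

Execution trace: 'T' (try body) → 'P' (inner try body) → 'Y' (inner except AttributeError) → 'A' (inner finally) → 'S' (try body, no exception) → 'Z' (after the try/except). Output: TPYASZ

Answer: TPYASZ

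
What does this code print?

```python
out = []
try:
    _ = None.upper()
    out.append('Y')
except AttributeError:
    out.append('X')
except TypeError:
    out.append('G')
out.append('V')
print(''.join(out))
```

Execution trace: 'X' (except AttributeError) → 'V' (after the try/except). Output: XV

Answer: XV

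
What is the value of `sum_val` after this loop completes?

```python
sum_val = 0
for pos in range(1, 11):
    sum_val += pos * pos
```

Sum of squares 1² to 10² = 385
`sum_val` takes the values: 0 → 1 → 5 → 14 → 30 → 55 → 91 → 140 → 204 → 285 → 385

Answer: 385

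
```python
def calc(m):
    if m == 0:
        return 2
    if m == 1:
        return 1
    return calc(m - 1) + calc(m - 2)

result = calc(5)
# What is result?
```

Build up from base cases: calc(0)=2, calc(1)=1, calc(2)=3, calc(3)=4, calc(4)=7, calc(5)=11

Answer: 11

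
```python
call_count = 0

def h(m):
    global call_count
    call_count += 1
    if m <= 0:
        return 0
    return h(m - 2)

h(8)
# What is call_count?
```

Linear recursion stepping by 2: 5 calls from m=8 down to ≤0.

Answer: 5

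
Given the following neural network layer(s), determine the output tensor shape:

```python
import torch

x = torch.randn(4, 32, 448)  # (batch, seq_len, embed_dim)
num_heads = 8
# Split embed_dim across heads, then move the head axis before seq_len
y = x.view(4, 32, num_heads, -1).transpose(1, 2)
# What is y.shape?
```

Input: (4, 32, 448) -> head_dim = 448 // 8 = 56; after view: (4, 32, 8, 56) -> after transpose(1, 2): (4, 8, 32, 56) -> Output: (4, 8, 32, 56)

Answer: (4, 8, 32, 56)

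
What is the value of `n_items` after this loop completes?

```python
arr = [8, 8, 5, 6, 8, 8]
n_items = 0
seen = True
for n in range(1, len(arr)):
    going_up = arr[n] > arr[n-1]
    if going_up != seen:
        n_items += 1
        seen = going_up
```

Count direction changes in [8, 8, 5, 6, 8, 8]
`n_items` takes the values: 0 → 1 → 2 → 3

Answer: 3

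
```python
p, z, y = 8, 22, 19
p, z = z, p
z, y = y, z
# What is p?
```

Trace:
`p, z, y = 8, 22, 19` → p = 8; z = 22; y = 19
`p, z = z, p` → p = 22; z = 8
`z, y = y, z` → z = 19; y = 8
So p = 22

Answer: 22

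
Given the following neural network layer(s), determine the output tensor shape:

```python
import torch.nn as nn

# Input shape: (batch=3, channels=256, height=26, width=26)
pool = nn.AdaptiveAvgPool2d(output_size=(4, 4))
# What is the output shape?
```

Input: (3, 256, 26, 26) -> Output: (3, 256, 4, 4)

Answer: (3, 256, 4, 4)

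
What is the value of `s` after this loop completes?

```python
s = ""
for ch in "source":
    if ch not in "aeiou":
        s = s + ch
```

Remove vowels from 'source'
`s` takes the values: "" → "s" → "sr" → "src"

Answer: "src"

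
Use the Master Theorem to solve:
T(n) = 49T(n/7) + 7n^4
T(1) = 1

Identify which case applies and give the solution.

a=49, b=7, f(n)=7n^4. log_7(49) = 2. Since c=4 > 2 and the regularity condition holds (49(n/7)^4 = (49/7^4)n^4 with 49/7^4 < 1), Case 3 applies: T(n) = Θ(f(n)) = O(n^4).

Answer: O(n^4) - Case 3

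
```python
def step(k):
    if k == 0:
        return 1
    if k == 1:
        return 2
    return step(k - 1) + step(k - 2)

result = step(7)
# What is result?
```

Build up from base cases: step(0)=1, step(1)=2, step(2)=3, step(3)=5, step(4)=8, step(5)=13, step(6)=21, ..., step(7)=34

Answer: 34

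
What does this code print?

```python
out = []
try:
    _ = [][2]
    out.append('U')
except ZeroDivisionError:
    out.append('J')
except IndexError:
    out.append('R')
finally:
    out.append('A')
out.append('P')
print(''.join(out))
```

Execution trace: 'R' (except IndexError) → 'A' (finally) → 'P' (after the try/except). Output: RAP

Answer: RAP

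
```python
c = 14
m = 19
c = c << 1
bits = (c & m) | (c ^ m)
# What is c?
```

Trace:
`c = 14` → c = 14
`m = 19` → m = 19
`c = c << 1` → c = 28
`bits = (c & m) | (c ^ m)` → bits = 31
So c = 28

Answer: 28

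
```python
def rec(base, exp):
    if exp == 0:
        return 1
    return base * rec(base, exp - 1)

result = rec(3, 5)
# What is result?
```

rec(3, 5) = 3 * 3 * 3 * 3 * 3 = 243

Answer: 243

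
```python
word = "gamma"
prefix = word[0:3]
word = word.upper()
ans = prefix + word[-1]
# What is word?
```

Trace:
`word = "gamma"` → word = 'gamma'
`prefix = word[0:3]` → prefix = 'gam'
`word = word.upper()` → word = 'GAMMA'
`ans = prefix + word[-1]` → ans = 'gamA'
So word = 'GAMMA'

Answer: 'GAMMA'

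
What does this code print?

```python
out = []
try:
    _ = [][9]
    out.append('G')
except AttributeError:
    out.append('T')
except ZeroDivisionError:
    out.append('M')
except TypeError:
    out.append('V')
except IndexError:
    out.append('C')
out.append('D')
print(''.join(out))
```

Execution trace: 'C' (except IndexError) → 'D' (after the try/except). Output: CD

Answer: CD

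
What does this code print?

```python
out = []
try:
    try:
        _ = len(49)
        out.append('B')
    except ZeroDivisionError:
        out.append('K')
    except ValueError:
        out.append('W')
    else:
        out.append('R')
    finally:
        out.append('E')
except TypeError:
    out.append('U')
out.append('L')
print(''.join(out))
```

Execution trace: 'E' (finally) → 'U' (outer except TypeError) → 'L' (after the try/except). Output: EUL

Answer: EUL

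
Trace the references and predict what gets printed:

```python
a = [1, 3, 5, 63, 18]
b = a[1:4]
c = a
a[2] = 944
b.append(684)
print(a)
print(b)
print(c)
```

Key concept: slice vs alias.
Step by step:
`a = [1, 3, 5, 63, 18]` → a = [1, 3, 5, 63, 18]
`b = a[1:4]` → b = [3, 5, 63]
`c = a` → c = [1, 3, 5, 63, 18] (same object as a)
`a[2] = 944` → a = [1, 3, 944, 63, 18] (same object as c); c = [1, 3, 944, 63, 18] (same object as a)
`b.append(684)` → b = [3, 5, 63, 684]
`print(a)` → prints [1, 3, 944, 63, 18]
`print(b)` → prints [3, 5, 63, 684]
`print(c)` → prints [1, 3, 944, 63, 18]

Answer:
[1, 3, 944, 63, 18]
[3, 5, 63, 684]
[1, 3, 944, 63, 18]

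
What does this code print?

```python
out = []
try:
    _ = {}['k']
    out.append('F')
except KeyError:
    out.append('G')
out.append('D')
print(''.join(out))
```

Execution trace: 'G' (except KeyError) → 'D' (after the try/except). Output: GD

Answer: GD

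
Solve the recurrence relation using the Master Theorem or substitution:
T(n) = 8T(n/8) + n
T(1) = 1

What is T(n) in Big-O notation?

By Master Theorem: a=8, b=8, f(n)=n. Since log_8(8) = 1 and f(n) = Θ(n^1), Case 2 applies. T(n) = O(n log n).

Answer: O(n log n)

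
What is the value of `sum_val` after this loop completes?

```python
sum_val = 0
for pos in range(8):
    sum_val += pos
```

Sum of 0 to 7 = 28
`sum_val` takes the values: 0 → 1 → 3 → 6 → 10 → 15 → 21 → 28

Answer: 28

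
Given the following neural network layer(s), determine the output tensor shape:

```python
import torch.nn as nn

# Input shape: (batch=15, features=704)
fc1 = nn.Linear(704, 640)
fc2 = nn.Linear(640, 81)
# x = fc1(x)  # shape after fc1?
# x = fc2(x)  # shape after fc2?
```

Input: (15, 704) -> after fc1: (15, 640) -> Output: (15, 81)

Answer: (15, 81)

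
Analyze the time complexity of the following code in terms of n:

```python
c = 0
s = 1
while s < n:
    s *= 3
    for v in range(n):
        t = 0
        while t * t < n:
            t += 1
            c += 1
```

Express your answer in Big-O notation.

Each loop level contributes: log n × n × √n. Multiplying the contributions gives O(n√n log n).

Answer: O(n√n log n)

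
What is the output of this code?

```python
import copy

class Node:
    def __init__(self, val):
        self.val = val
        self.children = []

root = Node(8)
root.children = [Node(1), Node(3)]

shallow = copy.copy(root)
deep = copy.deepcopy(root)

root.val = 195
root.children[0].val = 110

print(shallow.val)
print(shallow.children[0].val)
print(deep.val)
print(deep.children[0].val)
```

Key concept: deep copy with custom objects.
Step by step:
`root = Node(8)` → root = Node(val=8, children=[])
`root.children = [Node(1), Node(3)]` → root = Node(val=8, children=[Node(val=1, children=[]), Node(val=3, children=[])])
`shallow = copy.copy(root)` → shallow = Node(val=8, children=[Node(val=1, children=[]), Node(val=3, children=[])])
`deep = copy.deepcopy(root)` → deep = Node(val=8, children=[Node(val=1, children=[]), Node(val=3, children=[])])
`root.val = 195` → root = Node(val=195, children=[Node(val=1, children=[]), Node(val=3, children=[])])
`root.children[0].val = 110` → root = Node(val=195, children=[Node(val=110, children=[]), Node(val=3, children=[])]); shallow = Node(val=8, children=[Node(val=110, children=[]), Node(val=3, children=[])])
`print(shallow.val)` → prints 8
`print(shallow.children[0].val)` → prints 110
`print(deep.val)` → prints 8
`print(deep.children[0].val)` → prints 1

Answer:
8
110
8
1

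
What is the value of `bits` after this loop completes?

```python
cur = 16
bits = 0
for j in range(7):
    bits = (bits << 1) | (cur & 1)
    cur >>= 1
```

Reverse lowest 7 bits of 16
`bits` takes the values: 0 → 1 → 2 → 4

Answer: 4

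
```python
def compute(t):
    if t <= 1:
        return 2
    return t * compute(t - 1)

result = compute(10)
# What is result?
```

compute(10) = 10 * 9 * 8 * 7 * 6 * 5 * 4 * 3 * 2 * 2 = 7257600

Answer: 7257600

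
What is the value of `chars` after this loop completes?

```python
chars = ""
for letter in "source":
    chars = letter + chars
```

Reverse 'source'
`chars` takes the values: "" → "s" → "os" → "uos" → "ruos" → "cruos" → "ecruos"

Answer: "ecruos"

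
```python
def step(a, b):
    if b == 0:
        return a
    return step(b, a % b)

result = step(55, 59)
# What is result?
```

step(55, 59) -> step(59, 55) -> step(55, 4) -> step(4, 3) -> step(3, 1) -> step(1, 0) -> 1

Answer: 1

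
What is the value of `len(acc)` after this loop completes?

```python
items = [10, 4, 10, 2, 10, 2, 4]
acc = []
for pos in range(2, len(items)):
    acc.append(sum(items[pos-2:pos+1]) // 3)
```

Number of 3-element averages
`acc` takes the values: [] → [8] → [8, 5] → [8, 5, 7] → [8, 5, 7, 4] → [8, 5, 7, 4, 5]
So `len(acc)` = 5

Answer: 5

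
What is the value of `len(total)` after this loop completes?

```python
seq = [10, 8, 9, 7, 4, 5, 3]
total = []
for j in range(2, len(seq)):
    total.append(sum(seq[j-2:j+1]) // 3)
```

Number of 3-element averages
`total` takes the values: [] → [9] → [9, 8] → [9, 8, 6] → [9, 8, 6, 5] → [9, 8, 6, 5, 4]
So `len(total)` = 5

Answer: 5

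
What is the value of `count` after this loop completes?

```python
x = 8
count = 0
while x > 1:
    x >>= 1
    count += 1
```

Count right shifts until 1
`count` takes the values: 0 → 1 → 2 → 3

Answer: 3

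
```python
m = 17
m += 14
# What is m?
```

Trace:
`m = 17` → m = 17
`m += 14` → m = 31
So m = 31

Answer: 31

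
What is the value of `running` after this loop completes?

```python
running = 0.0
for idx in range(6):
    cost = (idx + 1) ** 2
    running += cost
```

Sum of squared losses 1² + 2² + ... + 6²
`running` takes the values: 0.0 → 1.0 → 5.0 → 14.0 → 30.0 → 55.0 → 91.0

Answer: 91.0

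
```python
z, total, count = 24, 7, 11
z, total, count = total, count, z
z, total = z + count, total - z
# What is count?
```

Trace:
`z, total, count = 24, 7, 11` → z = 24; total = 7; count = 11
`z, total, count = total, count, z` → z = 7; total = 11; count = 24
`z, total = z + count, total - z` → z = 31; total = 4
So count = 24

Answer: 24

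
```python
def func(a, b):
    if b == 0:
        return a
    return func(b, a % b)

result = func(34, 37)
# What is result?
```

func(34, 37) -> func(37, 34) -> func(34, 3) -> func(3, 1) -> func(1, 0) -> 1

Answer: 1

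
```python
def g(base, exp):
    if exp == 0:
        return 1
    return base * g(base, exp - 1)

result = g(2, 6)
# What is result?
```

g(2, 6) = 2 * 2 * 2 * 2 * 2 * 2 = 64

Answer: 64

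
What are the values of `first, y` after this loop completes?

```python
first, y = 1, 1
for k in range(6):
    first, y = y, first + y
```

Fibonacci: after 6 iterations
`first, y` takes the values: (1, 1) → (1, 2) → (2, 3) → (3, 5) → (5, 8) → (8, 13) → (13, 21)

Answer: 13, 21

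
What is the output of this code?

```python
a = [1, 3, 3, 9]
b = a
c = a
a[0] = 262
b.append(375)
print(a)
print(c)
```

Key concept: multiple aliases.
Step by step:
`a = [1, 3, 3, 9]` → a = [1, 3, 3, 9]
`b = a` → b = [1, 3, 3, 9] (same object as a)
`c = a` → c = [1, 3, 3, 9] (same object as a, b)
`a[0] = 262` → a = [262, 3, 3, 9] (same object as b, c); b = [262, 3, 3, 9] (same object as a, c); c = [262, 3, 3, 9] (same object as a, b)
`b.append(375)` → a = [262, 3, 3, 9, 375] (same object as b, c); b = [262, 3, 3, 9, 375] (same object as a, c); c = [262, 3, 3, 9, 375] (same object as a, b)
`print(a)` → prints [262, 3, 3, 9, 375]
`print(c)` → prints [262, 3, 3, 9, 375]

Answer:
[262, 3, 3, 9, 375]
[262, 3, 3, 9, 375]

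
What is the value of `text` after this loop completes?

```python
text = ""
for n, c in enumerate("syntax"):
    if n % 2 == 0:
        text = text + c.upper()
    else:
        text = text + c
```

Uppercase even positions in 'syntax'
`text` takes the values: "" → "S" → "Sy" → "SyN" → "SyNt" → "SyNtA" → "SyNtAx"

Answer: "SyNtAx"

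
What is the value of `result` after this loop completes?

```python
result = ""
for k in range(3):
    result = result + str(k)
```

Concatenate digits 0 to 2
`result` takes the values: "" → "0" → "01" → "012"

Answer: "012"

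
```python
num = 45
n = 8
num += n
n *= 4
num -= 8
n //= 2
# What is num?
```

Trace:
`num = 45` → num = 45
`n = 8` → n = 8
`num += n` → num = 53
`n *= 4` → n = 32
`num -= 8` → num = 45
`n //= 2` → n = 16
So num = 45

Answer: 45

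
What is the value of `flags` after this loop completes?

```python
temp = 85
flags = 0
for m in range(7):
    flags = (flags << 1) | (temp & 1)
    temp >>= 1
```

Reverse lowest 7 bits of 85
`flags` takes the values: 0 → 1 → 2 → 5 → 10 → 21 → 42 → 85

Answer: 85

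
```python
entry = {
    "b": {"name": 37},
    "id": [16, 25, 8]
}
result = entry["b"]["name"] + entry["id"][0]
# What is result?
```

Trace:
`entry = { ...` → entry = {'b': {'name': 37}, 'id': [16, 25, 8]}
`result = entry["b"]["name"] + entry["id"][0]` → result = 53
So result = 53

Answer: 53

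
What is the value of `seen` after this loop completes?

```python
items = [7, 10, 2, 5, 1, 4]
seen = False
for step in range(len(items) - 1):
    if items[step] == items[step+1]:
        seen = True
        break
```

Check consecutive duplicates in [7, 10, 2, 5, 1, 4]
`seen` takes the values: False

Answer: False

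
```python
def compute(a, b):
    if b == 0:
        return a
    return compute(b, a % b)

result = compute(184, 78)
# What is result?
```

compute(184, 78) -> compute(78, 28) -> compute(28, 22) -> compute(22, 6) -> compute(6, 4) -> compute(4, 2) -> compute(2, 0) -> 2

Answer: 2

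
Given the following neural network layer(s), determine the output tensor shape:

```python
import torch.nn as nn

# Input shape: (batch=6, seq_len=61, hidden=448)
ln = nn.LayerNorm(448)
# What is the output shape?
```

Input: (6, 61, 448) -> Output: (6, 61, 448)

Answer: (6, 61, 448)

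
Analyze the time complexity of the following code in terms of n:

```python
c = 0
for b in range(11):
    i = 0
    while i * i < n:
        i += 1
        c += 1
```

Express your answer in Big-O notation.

Each loop level contributes: 1 × √n. Multiplying the contributions gives O(√n).

Answer: O(√n)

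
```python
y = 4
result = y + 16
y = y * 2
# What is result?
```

Trace:
`y = 4` → y = 4
`result = y + 16` → result = 20
`y = y * 2` → y = 8
So result = 20

Answer: 20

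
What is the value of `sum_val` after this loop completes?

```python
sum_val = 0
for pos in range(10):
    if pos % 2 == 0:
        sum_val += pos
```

Sum of even numbers 0 to 9
`sum_val` takes the values: 0 → 2 → 6 → 12 → 20

Answer: 20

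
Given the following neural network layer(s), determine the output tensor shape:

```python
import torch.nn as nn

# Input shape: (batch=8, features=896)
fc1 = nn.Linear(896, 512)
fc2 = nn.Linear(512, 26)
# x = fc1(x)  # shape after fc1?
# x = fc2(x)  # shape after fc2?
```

Input: (8, 896) -> after fc1: (8, 512) -> Output: (8, 26)

Answer: (8, 26)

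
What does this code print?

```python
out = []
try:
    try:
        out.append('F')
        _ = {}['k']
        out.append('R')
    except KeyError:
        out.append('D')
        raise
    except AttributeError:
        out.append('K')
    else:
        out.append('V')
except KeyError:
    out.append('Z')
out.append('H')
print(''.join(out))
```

Execution trace: 'F' (inner try body) → 'D' (inner except KeyError) → 'Z' (outer except KeyError) → 'H' (after the try/except). Output: FDZH

Answer: FDZH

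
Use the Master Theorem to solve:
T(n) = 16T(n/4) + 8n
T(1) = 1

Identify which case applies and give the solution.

a=16, b=4, f(n)=8n. log_4(16) = 2. Since c=1 < 2, Case 1 applies: T(n) = Θ(n^log_b(a)) = O(n^2).

Answer: O(n^2) - Case 1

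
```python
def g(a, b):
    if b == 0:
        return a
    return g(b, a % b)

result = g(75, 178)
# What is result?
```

g(75, 178) -> g(178, 75) -> g(75, 28) -> g(28, 19) -> g(19, 9) -> g(9, 1) -> g(1, 0) -> 1

Answer: 1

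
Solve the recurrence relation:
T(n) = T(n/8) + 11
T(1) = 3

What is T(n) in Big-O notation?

Each step divides n by 8 and adds 11. After log_8(n) steps we reach T(1)=3. So T(n) = 11·log_8(n) + 3 = O(log n).

Answer: O(log n)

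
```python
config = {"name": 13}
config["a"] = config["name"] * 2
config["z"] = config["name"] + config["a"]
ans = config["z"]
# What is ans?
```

Trace:
`config = {"name": 13}` → config = {'name': 13}
`config["a"] = config["name"] * 2` → config = {'name': 13, 'a': 26}
`config["z"] = config["name"] + config["a"]` → config = {'name': 13, 'a': 26, 'z': 39}
`ans = config["z"]` → ans = 39
So ans = 39

Answer: 39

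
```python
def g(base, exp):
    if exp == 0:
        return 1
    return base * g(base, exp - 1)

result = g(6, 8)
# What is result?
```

g(6, 8) = 6 * 6 * 6 * 6 * 6 * 6 * 6 * 6 = 1679616

Answer: 1679616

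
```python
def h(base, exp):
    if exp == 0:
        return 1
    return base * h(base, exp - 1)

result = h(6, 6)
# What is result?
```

h(6, 6) = 6 * 6 * 6 * 6 * 6 * 6 = 46656

Answer: 46656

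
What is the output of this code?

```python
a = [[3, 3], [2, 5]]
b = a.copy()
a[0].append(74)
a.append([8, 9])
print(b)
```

Key concept: shallow copy with nested lists.
Step by step:
`a = [[3, 3], [2, 5]]` → a = [[3, 3], [2, 5]]
`b = a.copy()` → b = [[3, 3], [2, 5]]
`a[0].append(74)` → a = [[3, 3, 74], [2, 5]]; b = [[3, 3, 74], [2, 5]]
`a.append([8, 9])` → a = [[3, 3, 74], [2, 5], [8, 9]]
`print(b)` → prints [[3, 3, 74], [2, 5]]

Answer: [[3, 3, 74], [2, 5]]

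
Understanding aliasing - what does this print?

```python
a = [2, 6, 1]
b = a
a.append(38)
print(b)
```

Key concept: basic list aliasing.
Step by step:
`a = [2, 6, 1]` → a = [2, 6, 1]
`b = a` → b = [2, 6, 1] (same object as a)
`a.append(38)` → a = [2, 6, 1, 38] (same object as b); b = [2, 6, 1, 38] (same object as a)
`print(b)` → prints [2, 6, 1, 38]

Answer: [2, 6, 1, 38]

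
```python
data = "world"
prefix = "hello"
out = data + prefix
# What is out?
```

Trace:
`data = "world"` → data = 'world'
`prefix = "hello"` → prefix = 'hello'
`out = data + prefix` → out = 'worldhello'
So out = 'worldhello'

Answer: 'worldhello'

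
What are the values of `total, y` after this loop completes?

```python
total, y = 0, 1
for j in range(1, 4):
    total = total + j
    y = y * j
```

Sum and factorial of 1 to 3
`total, y` takes the values: (0, 1) → (1, 1) → (3, 1) → (3, 2) → (6, 2) → (6, 6)

Answer: 6, 6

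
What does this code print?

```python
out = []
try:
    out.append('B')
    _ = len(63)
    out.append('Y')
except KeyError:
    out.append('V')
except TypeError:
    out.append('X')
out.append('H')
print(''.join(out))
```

Execution trace: 'B' (try body) → 'X' (except TypeError) → 'H' (after the try/except). Output: BXH

Answer: BXH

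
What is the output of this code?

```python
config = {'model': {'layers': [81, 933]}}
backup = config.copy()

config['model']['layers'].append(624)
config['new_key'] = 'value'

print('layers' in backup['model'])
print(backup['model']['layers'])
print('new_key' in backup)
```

Key concept: shallow copy gotcha with nested dict.
Step by step:
`config = {'model': {'layers': [81, 933]}}` → config = {'model': {'layers': [81, 933]}}
`backup = config.copy()` → backup = {'model': {'layers': [81, 933]}}
`config['model']['layers'].append(624)` → config = {'model': {'layers': [81, 933, 624]}}; backup = {'model': {'layers': [81, 933, 624]}}
`config['new_key'] = 'value'` → config = {'model': {'layers': [81, 933, 624]}, 'new_key': 'value'}
`print('layers' in backup['model'])` → prints True
`print(backup['model']['layers'])` → prints [81, 933, 624]
`print('new_key' in backup)` → prints False

Answer:
True
[81, 933, 624]
False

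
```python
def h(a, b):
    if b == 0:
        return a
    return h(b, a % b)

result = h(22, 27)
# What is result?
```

h(22, 27) -> h(27, 22) -> h(22, 5) -> h(5, 2) -> h(2, 1) -> h(1, 0) -> 1

Answer: 1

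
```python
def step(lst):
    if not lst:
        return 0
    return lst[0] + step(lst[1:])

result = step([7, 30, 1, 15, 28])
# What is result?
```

7 + 30 + 1 + 15 + 28 + 0 = 81

Answer: 81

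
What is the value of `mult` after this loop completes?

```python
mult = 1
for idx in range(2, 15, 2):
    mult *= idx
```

Product of even numbers 2 to 14
`mult` takes the values: 1 → 2 → 8 → 48 → 384 → 3840 → 46080 → 645120

Answer: 645120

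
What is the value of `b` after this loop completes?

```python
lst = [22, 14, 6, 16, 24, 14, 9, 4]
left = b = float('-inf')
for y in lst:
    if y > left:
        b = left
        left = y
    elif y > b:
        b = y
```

Second largest (with repeats) in [22, 14, 6, 16, 24, 14, 9, 4]
`b` takes the values: -inf → 14 → 16 → 22

Answer: 22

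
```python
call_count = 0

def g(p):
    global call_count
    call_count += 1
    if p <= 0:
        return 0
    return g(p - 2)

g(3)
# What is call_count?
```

Linear recursion stepping by 2: 3 calls from p=3 down to ≤0.

Answer: 3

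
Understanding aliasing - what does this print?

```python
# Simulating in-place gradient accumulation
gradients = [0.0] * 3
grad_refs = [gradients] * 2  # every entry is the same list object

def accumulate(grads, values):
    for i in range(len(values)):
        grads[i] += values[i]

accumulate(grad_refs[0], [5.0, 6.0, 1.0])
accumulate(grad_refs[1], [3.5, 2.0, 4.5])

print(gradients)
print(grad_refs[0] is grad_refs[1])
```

Key concept: gradient accumulation aliasing.
Step by step:
`gradients = [0.0] * 3` → gradients = [0.0, 0.0, 0.0]
`grad_refs = [gradients] * 2` → grad_refs = [[0.0, 0.0, 0.0], [0.0, 0.0, 0.0]]
`accumulate(grad_refs[0], [5.0, 6.0, 1.0])` → gradients = [5.0, 6.0, 1.0]; grad_refs = [[5.0, 6.0, 1.0], [5.0, 6.0, 1.0]]
`accumulate(grad_refs[1], [3.5, 2.0, 4.5])` → gradients = [8.5, 8.0, 5.5]; grad_refs = [[8.5, 8.0, 5.5], [8.5, 8.0, 5.5]]
`print(gradients)` → prints [8.5, 8.0, 5.5]
`print(grad_refs[0] is grad_refs[1])` → prints True

Answer:
[8.5, 8.0, 5.5]
True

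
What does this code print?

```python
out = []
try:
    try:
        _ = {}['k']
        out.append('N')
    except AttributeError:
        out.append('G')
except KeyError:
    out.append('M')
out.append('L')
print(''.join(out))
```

Execution trace: 'M' (outer except KeyError) → 'L' (after the try/except). Output: ML

Answer: ML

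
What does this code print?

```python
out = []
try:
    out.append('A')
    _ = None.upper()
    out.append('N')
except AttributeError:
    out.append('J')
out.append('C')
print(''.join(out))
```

Execution trace: 'A' (try body) → 'J' (except AttributeError) → 'C' (after the try/except). Output: AJC

Answer: AJC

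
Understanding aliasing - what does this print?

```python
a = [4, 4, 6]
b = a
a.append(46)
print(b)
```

Key concept: basic list aliasing.
Step by step:
`a = [4, 4, 6]` → a = [4, 4, 6]
`b = a` → b = [4, 4, 6] (same object as a)
`a.append(46)` → a = [4, 4, 6, 46] (same object as b); b = [4, 4, 6, 46] (same object as a)
`print(b)` → prints [4, 4, 6, 46]

Answer: [4, 4, 6, 46]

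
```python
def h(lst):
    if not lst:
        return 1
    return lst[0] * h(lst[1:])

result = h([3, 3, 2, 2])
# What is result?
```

Product over [3, 3, 2, 2] = 3 * 3 * 2 * 2 = 36

Answer: 36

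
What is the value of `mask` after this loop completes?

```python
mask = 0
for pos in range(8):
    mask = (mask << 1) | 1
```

Build 8 consecutive 1-bits: 0b11111111
`mask` takes the values: 0 → 1 → 3 → 7 → 15 → 31 → 63 → 127 → 255

Answer: 255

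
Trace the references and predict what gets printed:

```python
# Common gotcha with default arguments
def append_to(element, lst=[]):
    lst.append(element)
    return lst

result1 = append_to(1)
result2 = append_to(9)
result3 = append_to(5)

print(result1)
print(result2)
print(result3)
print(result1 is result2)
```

Key concept: mutable default argument gotcha.
Step by step:
`result1 = append_to(1)` → result1 = [1]
`result2 = append_to(9)` → result1 = [1, 9] (same object as result2); result2 = [1, 9] (same object as result1)
`result3 = append_to(5)` → result1 = [1, 9, 5] (same object as result2, result3); result2 = [1, 9, 5] (same object as result1, result3); result3 = [1, 9, 5] (same object as result1, result2)
`print(result1)` → prints [1, 9, 5]
`print(result2)` → prints [1, 9, 5]
`print(result3)` → prints [1, 9, 5]
`print(result1 is result2)` → prints True

Answer:
[1, 9, 5]
[1, 9, 5]
[1, 9, 5]
True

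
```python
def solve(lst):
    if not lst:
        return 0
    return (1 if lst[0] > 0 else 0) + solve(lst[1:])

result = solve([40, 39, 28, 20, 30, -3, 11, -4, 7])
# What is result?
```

Count of positive elements in [40, 39, 28, 20, 30, -3, 11, -4, 7] = 7

Answer: 7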